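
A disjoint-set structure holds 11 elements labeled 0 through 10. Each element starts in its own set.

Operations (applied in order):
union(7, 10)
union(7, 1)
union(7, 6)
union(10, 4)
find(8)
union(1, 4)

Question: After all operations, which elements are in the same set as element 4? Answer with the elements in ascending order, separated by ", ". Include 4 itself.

Step 1: union(7, 10) -> merged; set of 7 now {7, 10}
Step 2: union(7, 1) -> merged; set of 7 now {1, 7, 10}
Step 3: union(7, 6) -> merged; set of 7 now {1, 6, 7, 10}
Step 4: union(10, 4) -> merged; set of 10 now {1, 4, 6, 7, 10}
Step 5: find(8) -> no change; set of 8 is {8}
Step 6: union(1, 4) -> already same set; set of 1 now {1, 4, 6, 7, 10}
Component of 4: {1, 4, 6, 7, 10}

Answer: 1, 4, 6, 7, 10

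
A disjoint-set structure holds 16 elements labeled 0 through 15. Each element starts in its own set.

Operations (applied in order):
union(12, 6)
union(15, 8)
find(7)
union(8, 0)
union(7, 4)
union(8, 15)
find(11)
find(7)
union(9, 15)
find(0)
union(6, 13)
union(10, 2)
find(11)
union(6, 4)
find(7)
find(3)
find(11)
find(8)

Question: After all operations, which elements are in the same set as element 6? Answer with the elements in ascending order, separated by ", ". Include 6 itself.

Answer: 4, 6, 7, 12, 13

Derivation:
Step 1: union(12, 6) -> merged; set of 12 now {6, 12}
Step 2: union(15, 8) -> merged; set of 15 now {8, 15}
Step 3: find(7) -> no change; set of 7 is {7}
Step 4: union(8, 0) -> merged; set of 8 now {0, 8, 15}
Step 5: union(7, 4) -> merged; set of 7 now {4, 7}
Step 6: union(8, 15) -> already same set; set of 8 now {0, 8, 15}
Step 7: find(11) -> no change; set of 11 is {11}
Step 8: find(7) -> no change; set of 7 is {4, 7}
Step 9: union(9, 15) -> merged; set of 9 now {0, 8, 9, 15}
Step 10: find(0) -> no change; set of 0 is {0, 8, 9, 15}
Step 11: union(6, 13) -> merged; set of 6 now {6, 12, 13}
Step 12: union(10, 2) -> merged; set of 10 now {2, 10}
Step 13: find(11) -> no change; set of 11 is {11}
Step 14: union(6, 4) -> merged; set of 6 now {4, 6, 7, 12, 13}
Step 15: find(7) -> no change; set of 7 is {4, 6, 7, 12, 13}
Step 16: find(3) -> no change; set of 3 is {3}
Step 17: find(11) -> no change; set of 11 is {11}
Step 18: find(8) -> no change; set of 8 is {0, 8, 9, 15}
Component of 6: {4, 6, 7, 12, 13}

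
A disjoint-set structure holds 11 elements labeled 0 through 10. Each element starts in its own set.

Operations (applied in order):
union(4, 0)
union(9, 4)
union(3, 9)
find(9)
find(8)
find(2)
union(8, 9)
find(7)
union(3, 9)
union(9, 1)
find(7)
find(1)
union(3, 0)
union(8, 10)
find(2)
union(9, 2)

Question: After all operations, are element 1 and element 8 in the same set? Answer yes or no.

Step 1: union(4, 0) -> merged; set of 4 now {0, 4}
Step 2: union(9, 4) -> merged; set of 9 now {0, 4, 9}
Step 3: union(3, 9) -> merged; set of 3 now {0, 3, 4, 9}
Step 4: find(9) -> no change; set of 9 is {0, 3, 4, 9}
Step 5: find(8) -> no change; set of 8 is {8}
Step 6: find(2) -> no change; set of 2 is {2}
Step 7: union(8, 9) -> merged; set of 8 now {0, 3, 4, 8, 9}
Step 8: find(7) -> no change; set of 7 is {7}
Step 9: union(3, 9) -> already same set; set of 3 now {0, 3, 4, 8, 9}
Step 10: union(9, 1) -> merged; set of 9 now {0, 1, 3, 4, 8, 9}
Step 11: find(7) -> no change; set of 7 is {7}
Step 12: find(1) -> no change; set of 1 is {0, 1, 3, 4, 8, 9}
Step 13: union(3, 0) -> already same set; set of 3 now {0, 1, 3, 4, 8, 9}
Step 14: union(8, 10) -> merged; set of 8 now {0, 1, 3, 4, 8, 9, 10}
Step 15: find(2) -> no change; set of 2 is {2}
Step 16: union(9, 2) -> merged; set of 9 now {0, 1, 2, 3, 4, 8, 9, 10}
Set of 1: {0, 1, 2, 3, 4, 8, 9, 10}; 8 is a member.

Answer: yes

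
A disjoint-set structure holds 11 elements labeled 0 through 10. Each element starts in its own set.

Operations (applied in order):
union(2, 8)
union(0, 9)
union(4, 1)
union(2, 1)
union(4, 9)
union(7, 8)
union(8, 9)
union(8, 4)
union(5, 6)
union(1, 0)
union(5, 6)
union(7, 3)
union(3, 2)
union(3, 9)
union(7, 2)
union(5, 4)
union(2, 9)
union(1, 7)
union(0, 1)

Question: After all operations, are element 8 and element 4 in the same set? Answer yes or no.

Answer: yes

Derivation:
Step 1: union(2, 8) -> merged; set of 2 now {2, 8}
Step 2: union(0, 9) -> merged; set of 0 now {0, 9}
Step 3: union(4, 1) -> merged; set of 4 now {1, 4}
Step 4: union(2, 1) -> merged; set of 2 now {1, 2, 4, 8}
Step 5: union(4, 9) -> merged; set of 4 now {0, 1, 2, 4, 8, 9}
Step 6: union(7, 8) -> merged; set of 7 now {0, 1, 2, 4, 7, 8, 9}
Step 7: union(8, 9) -> already same set; set of 8 now {0, 1, 2, 4, 7, 8, 9}
Step 8: union(8, 4) -> already same set; set of 8 now {0, 1, 2, 4, 7, 8, 9}
Step 9: union(5, 6) -> merged; set of 5 now {5, 6}
Step 10: union(1, 0) -> already same set; set of 1 now {0, 1, 2, 4, 7, 8, 9}
Step 11: union(5, 6) -> already same set; set of 5 now {5, 6}
Step 12: union(7, 3) -> merged; set of 7 now {0, 1, 2, 3, 4, 7, 8, 9}
Step 13: union(3, 2) -> already same set; set of 3 now {0, 1, 2, 3, 4, 7, 8, 9}
Step 14: union(3, 9) -> already same set; set of 3 now {0, 1, 2, 3, 4, 7, 8, 9}
Step 15: union(7, 2) -> already same set; set of 7 now {0, 1, 2, 3, 4, 7, 8, 9}
Step 16: union(5, 4) -> merged; set of 5 now {0, 1, 2, 3, 4, 5, 6, 7, 8, 9}
Step 17: union(2, 9) -> already same set; set of 2 now {0, 1, 2, 3, 4, 5, 6, 7, 8, 9}
Step 18: union(1, 7) -> already same set; set of 1 now {0, 1, 2, 3, 4, 5, 6, 7, 8, 9}
Step 19: union(0, 1) -> already same set; set of 0 now {0, 1, 2, 3, 4, 5, 6, 7, 8, 9}
Set of 8: {0, 1, 2, 3, 4, 5, 6, 7, 8, 9}; 4 is a member.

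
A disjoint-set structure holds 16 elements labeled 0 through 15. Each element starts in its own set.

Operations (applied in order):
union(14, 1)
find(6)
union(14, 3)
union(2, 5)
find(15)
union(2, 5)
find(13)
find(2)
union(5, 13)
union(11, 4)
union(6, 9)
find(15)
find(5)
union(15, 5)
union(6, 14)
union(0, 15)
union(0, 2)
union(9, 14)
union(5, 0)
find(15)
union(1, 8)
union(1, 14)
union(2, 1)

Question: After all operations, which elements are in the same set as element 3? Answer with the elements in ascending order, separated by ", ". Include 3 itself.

Step 1: union(14, 1) -> merged; set of 14 now {1, 14}
Step 2: find(6) -> no change; set of 6 is {6}
Step 3: union(14, 3) -> merged; set of 14 now {1, 3, 14}
Step 4: union(2, 5) -> merged; set of 2 now {2, 5}
Step 5: find(15) -> no change; set of 15 is {15}
Step 6: union(2, 5) -> already same set; set of 2 now {2, 5}
Step 7: find(13) -> no change; set of 13 is {13}
Step 8: find(2) -> no change; set of 2 is {2, 5}
Step 9: union(5, 13) -> merged; set of 5 now {2, 5, 13}
Step 10: union(11, 4) -> merged; set of 11 now {4, 11}
Step 11: union(6, 9) -> merged; set of 6 now {6, 9}
Step 12: find(15) -> no change; set of 15 is {15}
Step 13: find(5) -> no change; set of 5 is {2, 5, 13}
Step 14: union(15, 5) -> merged; set of 15 now {2, 5, 13, 15}
Step 15: union(6, 14) -> merged; set of 6 now {1, 3, 6, 9, 14}
Step 16: union(0, 15) -> merged; set of 0 now {0, 2, 5, 13, 15}
Step 17: union(0, 2) -> already same set; set of 0 now {0, 2, 5, 13, 15}
Step 18: union(9, 14) -> already same set; set of 9 now {1, 3, 6, 9, 14}
Step 19: union(5, 0) -> already same set; set of 5 now {0, 2, 5, 13, 15}
Step 20: find(15) -> no change; set of 15 is {0, 2, 5, 13, 15}
Step 21: union(1, 8) -> merged; set of 1 now {1, 3, 6, 8, 9, 14}
Step 22: union(1, 14) -> already same set; set of 1 now {1, 3, 6, 8, 9, 14}
Step 23: union(2, 1) -> merged; set of 2 now {0, 1, 2, 3, 5, 6, 8, 9, 13, 14, 15}
Component of 3: {0, 1, 2, 3, 5, 6, 8, 9, 13, 14, 15}

Answer: 0, 1, 2, 3, 5, 6, 8, 9, 13, 14, 15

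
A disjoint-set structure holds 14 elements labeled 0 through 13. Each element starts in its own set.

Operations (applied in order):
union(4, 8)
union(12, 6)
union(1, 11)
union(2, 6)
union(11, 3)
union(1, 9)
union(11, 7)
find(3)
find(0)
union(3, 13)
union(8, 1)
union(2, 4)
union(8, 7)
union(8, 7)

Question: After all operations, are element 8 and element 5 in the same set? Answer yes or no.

Answer: no

Derivation:
Step 1: union(4, 8) -> merged; set of 4 now {4, 8}
Step 2: union(12, 6) -> merged; set of 12 now {6, 12}
Step 3: union(1, 11) -> merged; set of 1 now {1, 11}
Step 4: union(2, 6) -> merged; set of 2 now {2, 6, 12}
Step 5: union(11, 3) -> merged; set of 11 now {1, 3, 11}
Step 6: union(1, 9) -> merged; set of 1 now {1, 3, 9, 11}
Step 7: union(11, 7) -> merged; set of 11 now {1, 3, 7, 9, 11}
Step 8: find(3) -> no change; set of 3 is {1, 3, 7, 9, 11}
Step 9: find(0) -> no change; set of 0 is {0}
Step 10: union(3, 13) -> merged; set of 3 now {1, 3, 7, 9, 11, 13}
Step 11: union(8, 1) -> merged; set of 8 now {1, 3, 4, 7, 8, 9, 11, 13}
Step 12: union(2, 4) -> merged; set of 2 now {1, 2, 3, 4, 6, 7, 8, 9, 11, 12, 13}
Step 13: union(8, 7) -> already same set; set of 8 now {1, 2, 3, 4, 6, 7, 8, 9, 11, 12, 13}
Step 14: union(8, 7) -> already same set; set of 8 now {1, 2, 3, 4, 6, 7, 8, 9, 11, 12, 13}
Set of 8: {1, 2, 3, 4, 6, 7, 8, 9, 11, 12, 13}; 5 is not a member.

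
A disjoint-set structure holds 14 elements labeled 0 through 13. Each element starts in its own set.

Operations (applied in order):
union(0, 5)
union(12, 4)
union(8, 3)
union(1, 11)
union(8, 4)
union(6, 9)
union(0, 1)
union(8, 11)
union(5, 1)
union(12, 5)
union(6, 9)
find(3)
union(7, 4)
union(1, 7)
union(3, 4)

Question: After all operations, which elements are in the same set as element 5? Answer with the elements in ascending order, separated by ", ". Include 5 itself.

Step 1: union(0, 5) -> merged; set of 0 now {0, 5}
Step 2: union(12, 4) -> merged; set of 12 now {4, 12}
Step 3: union(8, 3) -> merged; set of 8 now {3, 8}
Step 4: union(1, 11) -> merged; set of 1 now {1, 11}
Step 5: union(8, 4) -> merged; set of 8 now {3, 4, 8, 12}
Step 6: union(6, 9) -> merged; set of 6 now {6, 9}
Step 7: union(0, 1) -> merged; set of 0 now {0, 1, 5, 11}
Step 8: union(8, 11) -> merged; set of 8 now {0, 1, 3, 4, 5, 8, 11, 12}
Step 9: union(5, 1) -> already same set; set of 5 now {0, 1, 3, 4, 5, 8, 11, 12}
Step 10: union(12, 5) -> already same set; set of 12 now {0, 1, 3, 4, 5, 8, 11, 12}
Step 11: union(6, 9) -> already same set; set of 6 now {6, 9}
Step 12: find(3) -> no change; set of 3 is {0, 1, 3, 4, 5, 8, 11, 12}
Step 13: union(7, 4) -> merged; set of 7 now {0, 1, 3, 4, 5, 7, 8, 11, 12}
Step 14: union(1, 7) -> already same set; set of 1 now {0, 1, 3, 4, 5, 7, 8, 11, 12}
Step 15: union(3, 4) -> already same set; set of 3 now {0, 1, 3, 4, 5, 7, 8, 11, 12}
Component of 5: {0, 1, 3, 4, 5, 7, 8, 11, 12}

Answer: 0, 1, 3, 4, 5, 7, 8, 11, 12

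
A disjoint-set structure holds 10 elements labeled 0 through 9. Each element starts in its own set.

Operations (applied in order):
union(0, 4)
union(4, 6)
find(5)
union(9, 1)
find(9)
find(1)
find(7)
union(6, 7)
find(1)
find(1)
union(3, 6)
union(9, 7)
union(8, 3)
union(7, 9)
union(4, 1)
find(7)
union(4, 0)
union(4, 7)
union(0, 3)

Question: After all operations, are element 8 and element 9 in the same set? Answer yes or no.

Answer: yes

Derivation:
Step 1: union(0, 4) -> merged; set of 0 now {0, 4}
Step 2: union(4, 6) -> merged; set of 4 now {0, 4, 6}
Step 3: find(5) -> no change; set of 5 is {5}
Step 4: union(9, 1) -> merged; set of 9 now {1, 9}
Step 5: find(9) -> no change; set of 9 is {1, 9}
Step 6: find(1) -> no change; set of 1 is {1, 9}
Step 7: find(7) -> no change; set of 7 is {7}
Step 8: union(6, 7) -> merged; set of 6 now {0, 4, 6, 7}
Step 9: find(1) -> no change; set of 1 is {1, 9}
Step 10: find(1) -> no change; set of 1 is {1, 9}
Step 11: union(3, 6) -> merged; set of 3 now {0, 3, 4, 6, 7}
Step 12: union(9, 7) -> merged; set of 9 now {0, 1, 3, 4, 6, 7, 9}
Step 13: union(8, 3) -> merged; set of 8 now {0, 1, 3, 4, 6, 7, 8, 9}
Step 14: union(7, 9) -> already same set; set of 7 now {0, 1, 3, 4, 6, 7, 8, 9}
Step 15: union(4, 1) -> already same set; set of 4 now {0, 1, 3, 4, 6, 7, 8, 9}
Step 16: find(7) -> no change; set of 7 is {0, 1, 3, 4, 6, 7, 8, 9}
Step 17: union(4, 0) -> already same set; set of 4 now {0, 1, 3, 4, 6, 7, 8, 9}
Step 18: union(4, 7) -> already same set; set of 4 now {0, 1, 3, 4, 6, 7, 8, 9}
Step 19: union(0, 3) -> already same set; set of 0 now {0, 1, 3, 4, 6, 7, 8, 9}
Set of 8: {0, 1, 3, 4, 6, 7, 8, 9}; 9 is a member.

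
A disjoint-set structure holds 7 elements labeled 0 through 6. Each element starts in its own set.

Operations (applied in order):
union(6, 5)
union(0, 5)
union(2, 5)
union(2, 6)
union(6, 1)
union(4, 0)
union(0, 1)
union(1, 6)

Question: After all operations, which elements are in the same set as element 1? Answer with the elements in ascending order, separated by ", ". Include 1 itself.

Step 1: union(6, 5) -> merged; set of 6 now {5, 6}
Step 2: union(0, 5) -> merged; set of 0 now {0, 5, 6}
Step 3: union(2, 5) -> merged; set of 2 now {0, 2, 5, 6}
Step 4: union(2, 6) -> already same set; set of 2 now {0, 2, 5, 6}
Step 5: union(6, 1) -> merged; set of 6 now {0, 1, 2, 5, 6}
Step 6: union(4, 0) -> merged; set of 4 now {0, 1, 2, 4, 5, 6}
Step 7: union(0, 1) -> already same set; set of 0 now {0, 1, 2, 4, 5, 6}
Step 8: union(1, 6) -> already same set; set of 1 now {0, 1, 2, 4, 5, 6}
Component of 1: {0, 1, 2, 4, 5, 6}

Answer: 0, 1, 2, 4, 5, 6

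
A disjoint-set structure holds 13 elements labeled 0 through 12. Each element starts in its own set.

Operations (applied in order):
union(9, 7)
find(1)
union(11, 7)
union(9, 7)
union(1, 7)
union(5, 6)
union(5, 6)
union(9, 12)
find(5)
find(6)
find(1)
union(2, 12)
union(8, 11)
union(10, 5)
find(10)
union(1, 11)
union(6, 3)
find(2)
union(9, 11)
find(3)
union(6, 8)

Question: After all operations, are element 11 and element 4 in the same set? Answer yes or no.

Answer: no

Derivation:
Step 1: union(9, 7) -> merged; set of 9 now {7, 9}
Step 2: find(1) -> no change; set of 1 is {1}
Step 3: union(11, 7) -> merged; set of 11 now {7, 9, 11}
Step 4: union(9, 7) -> already same set; set of 9 now {7, 9, 11}
Step 5: union(1, 7) -> merged; set of 1 now {1, 7, 9, 11}
Step 6: union(5, 6) -> merged; set of 5 now {5, 6}
Step 7: union(5, 6) -> already same set; set of 5 now {5, 6}
Step 8: union(9, 12) -> merged; set of 9 now {1, 7, 9, 11, 12}
Step 9: find(5) -> no change; set of 5 is {5, 6}
Step 10: find(6) -> no change; set of 6 is {5, 6}
Step 11: find(1) -> no change; set of 1 is {1, 7, 9, 11, 12}
Step 12: union(2, 12) -> merged; set of 2 now {1, 2, 7, 9, 11, 12}
Step 13: union(8, 11) -> merged; set of 8 now {1, 2, 7, 8, 9, 11, 12}
Step 14: union(10, 5) -> merged; set of 10 now {5, 6, 10}
Step 15: find(10) -> no change; set of 10 is {5, 6, 10}
Step 16: union(1, 11) -> already same set; set of 1 now {1, 2, 7, 8, 9, 11, 12}
Step 17: union(6, 3) -> merged; set of 6 now {3, 5, 6, 10}
Step 18: find(2) -> no change; set of 2 is {1, 2, 7, 8, 9, 11, 12}
Step 19: union(9, 11) -> already same set; set of 9 now {1, 2, 7, 8, 9, 11, 12}
Step 20: find(3) -> no change; set of 3 is {3, 5, 6, 10}
Step 21: union(6, 8) -> merged; set of 6 now {1, 2, 3, 5, 6, 7, 8, 9, 10, 11, 12}
Set of 11: {1, 2, 3, 5, 6, 7, 8, 9, 10, 11, 12}; 4 is not a member.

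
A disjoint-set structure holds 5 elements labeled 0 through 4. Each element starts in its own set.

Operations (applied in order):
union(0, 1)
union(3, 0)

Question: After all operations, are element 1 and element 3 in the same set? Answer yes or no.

Answer: yes

Derivation:
Step 1: union(0, 1) -> merged; set of 0 now {0, 1}
Step 2: union(3, 0) -> merged; set of 3 now {0, 1, 3}
Set of 1: {0, 1, 3}; 3 is a member.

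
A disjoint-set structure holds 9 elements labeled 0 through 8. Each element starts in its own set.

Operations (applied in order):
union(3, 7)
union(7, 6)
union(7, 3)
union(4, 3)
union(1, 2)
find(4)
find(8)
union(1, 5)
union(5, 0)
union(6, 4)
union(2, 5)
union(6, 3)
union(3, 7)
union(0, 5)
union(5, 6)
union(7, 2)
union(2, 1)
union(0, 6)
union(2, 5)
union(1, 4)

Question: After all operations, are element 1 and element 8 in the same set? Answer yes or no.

Step 1: union(3, 7) -> merged; set of 3 now {3, 7}
Step 2: union(7, 6) -> merged; set of 7 now {3, 6, 7}
Step 3: union(7, 3) -> already same set; set of 7 now {3, 6, 7}
Step 4: union(4, 3) -> merged; set of 4 now {3, 4, 6, 7}
Step 5: union(1, 2) -> merged; set of 1 now {1, 2}
Step 6: find(4) -> no change; set of 4 is {3, 4, 6, 7}
Step 7: find(8) -> no change; set of 8 is {8}
Step 8: union(1, 5) -> merged; set of 1 now {1, 2, 5}
Step 9: union(5, 0) -> merged; set of 5 now {0, 1, 2, 5}
Step 10: union(6, 4) -> already same set; set of 6 now {3, 4, 6, 7}
Step 11: union(2, 5) -> already same set; set of 2 now {0, 1, 2, 5}
Step 12: union(6, 3) -> already same set; set of 6 now {3, 4, 6, 7}
Step 13: union(3, 7) -> already same set; set of 3 now {3, 4, 6, 7}
Step 14: union(0, 5) -> already same set; set of 0 now {0, 1, 2, 5}
Step 15: union(5, 6) -> merged; set of 5 now {0, 1, 2, 3, 4, 5, 6, 7}
Step 16: union(7, 2) -> already same set; set of 7 now {0, 1, 2, 3, 4, 5, 6, 7}
Step 17: union(2, 1) -> already same set; set of 2 now {0, 1, 2, 3, 4, 5, 6, 7}
Step 18: union(0, 6) -> already same set; set of 0 now {0, 1, 2, 3, 4, 5, 6, 7}
Step 19: union(2, 5) -> already same set; set of 2 now {0, 1, 2, 3, 4, 5, 6, 7}
Step 20: union(1, 4) -> already same set; set of 1 now {0, 1, 2, 3, 4, 5, 6, 7}
Set of 1: {0, 1, 2, 3, 4, 5, 6, 7}; 8 is not a member.

Answer: no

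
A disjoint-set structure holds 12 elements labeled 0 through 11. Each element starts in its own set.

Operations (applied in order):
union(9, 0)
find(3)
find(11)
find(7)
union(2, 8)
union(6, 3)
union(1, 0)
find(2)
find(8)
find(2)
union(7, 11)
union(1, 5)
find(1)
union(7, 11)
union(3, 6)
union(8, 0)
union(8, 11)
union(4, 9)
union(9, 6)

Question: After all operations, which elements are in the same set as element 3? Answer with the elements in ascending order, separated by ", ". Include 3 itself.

Step 1: union(9, 0) -> merged; set of 9 now {0, 9}
Step 2: find(3) -> no change; set of 3 is {3}
Step 3: find(11) -> no change; set of 11 is {11}
Step 4: find(7) -> no change; set of 7 is {7}
Step 5: union(2, 8) -> merged; set of 2 now {2, 8}
Step 6: union(6, 3) -> merged; set of 6 now {3, 6}
Step 7: union(1, 0) -> merged; set of 1 now {0, 1, 9}
Step 8: find(2) -> no change; set of 2 is {2, 8}
Step 9: find(8) -> no change; set of 8 is {2, 8}
Step 10: find(2) -> no change; set of 2 is {2, 8}
Step 11: union(7, 11) -> merged; set of 7 now {7, 11}
Step 12: union(1, 5) -> merged; set of 1 now {0, 1, 5, 9}
Step 13: find(1) -> no change; set of 1 is {0, 1, 5, 9}
Step 14: union(7, 11) -> already same set; set of 7 now {7, 11}
Step 15: union(3, 6) -> already same set; set of 3 now {3, 6}
Step 16: union(8, 0) -> merged; set of 8 now {0, 1, 2, 5, 8, 9}
Step 17: union(8, 11) -> merged; set of 8 now {0, 1, 2, 5, 7, 8, 9, 11}
Step 18: union(4, 9) -> merged; set of 4 now {0, 1, 2, 4, 5, 7, 8, 9, 11}
Step 19: union(9, 6) -> merged; set of 9 now {0, 1, 2, 3, 4, 5, 6, 7, 8, 9, 11}
Component of 3: {0, 1, 2, 3, 4, 5, 6, 7, 8, 9, 11}

Answer: 0, 1, 2, 3, 4, 5, 6, 7, 8, 9, 11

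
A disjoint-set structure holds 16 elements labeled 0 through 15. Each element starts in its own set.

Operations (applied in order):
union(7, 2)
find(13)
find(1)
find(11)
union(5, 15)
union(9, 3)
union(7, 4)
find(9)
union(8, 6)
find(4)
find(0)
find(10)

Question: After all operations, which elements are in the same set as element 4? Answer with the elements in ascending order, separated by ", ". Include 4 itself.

Step 1: union(7, 2) -> merged; set of 7 now {2, 7}
Step 2: find(13) -> no change; set of 13 is {13}
Step 3: find(1) -> no change; set of 1 is {1}
Step 4: find(11) -> no change; set of 11 is {11}
Step 5: union(5, 15) -> merged; set of 5 now {5, 15}
Step 6: union(9, 3) -> merged; set of 9 now {3, 9}
Step 7: union(7, 4) -> merged; set of 7 now {2, 4, 7}
Step 8: find(9) -> no change; set of 9 is {3, 9}
Step 9: union(8, 6) -> merged; set of 8 now {6, 8}
Step 10: find(4) -> no change; set of 4 is {2, 4, 7}
Step 11: find(0) -> no change; set of 0 is {0}
Step 12: find(10) -> no change; set of 10 is {10}
Component of 4: {2, 4, 7}

Answer: 2, 4, 7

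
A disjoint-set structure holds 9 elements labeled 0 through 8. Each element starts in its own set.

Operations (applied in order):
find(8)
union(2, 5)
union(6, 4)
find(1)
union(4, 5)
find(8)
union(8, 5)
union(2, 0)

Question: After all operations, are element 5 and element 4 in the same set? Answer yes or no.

Step 1: find(8) -> no change; set of 8 is {8}
Step 2: union(2, 5) -> merged; set of 2 now {2, 5}
Step 3: union(6, 4) -> merged; set of 6 now {4, 6}
Step 4: find(1) -> no change; set of 1 is {1}
Step 5: union(4, 5) -> merged; set of 4 now {2, 4, 5, 6}
Step 6: find(8) -> no change; set of 8 is {8}
Step 7: union(8, 5) -> merged; set of 8 now {2, 4, 5, 6, 8}
Step 8: union(2, 0) -> merged; set of 2 now {0, 2, 4, 5, 6, 8}
Set of 5: {0, 2, 4, 5, 6, 8}; 4 is a member.

Answer: yes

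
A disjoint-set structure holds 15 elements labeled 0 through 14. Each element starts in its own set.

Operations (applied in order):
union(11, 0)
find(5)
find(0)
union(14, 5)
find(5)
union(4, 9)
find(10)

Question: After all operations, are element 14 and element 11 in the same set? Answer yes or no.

Answer: no

Derivation:
Step 1: union(11, 0) -> merged; set of 11 now {0, 11}
Step 2: find(5) -> no change; set of 5 is {5}
Step 3: find(0) -> no change; set of 0 is {0, 11}
Step 4: union(14, 5) -> merged; set of 14 now {5, 14}
Step 5: find(5) -> no change; set of 5 is {5, 14}
Step 6: union(4, 9) -> merged; set of 4 now {4, 9}
Step 7: find(10) -> no change; set of 10 is {10}
Set of 14: {5, 14}; 11 is not a member.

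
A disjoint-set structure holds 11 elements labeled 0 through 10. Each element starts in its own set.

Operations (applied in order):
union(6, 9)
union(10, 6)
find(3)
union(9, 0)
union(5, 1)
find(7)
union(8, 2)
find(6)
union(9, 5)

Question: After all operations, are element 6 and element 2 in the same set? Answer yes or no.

Step 1: union(6, 9) -> merged; set of 6 now {6, 9}
Step 2: union(10, 6) -> merged; set of 10 now {6, 9, 10}
Step 3: find(3) -> no change; set of 3 is {3}
Step 4: union(9, 0) -> merged; set of 9 now {0, 6, 9, 10}
Step 5: union(5, 1) -> merged; set of 5 now {1, 5}
Step 6: find(7) -> no change; set of 7 is {7}
Step 7: union(8, 2) -> merged; set of 8 now {2, 8}
Step 8: find(6) -> no change; set of 6 is {0, 6, 9, 10}
Step 9: union(9, 5) -> merged; set of 9 now {0, 1, 5, 6, 9, 10}
Set of 6: {0, 1, 5, 6, 9, 10}; 2 is not a member.

Answer: no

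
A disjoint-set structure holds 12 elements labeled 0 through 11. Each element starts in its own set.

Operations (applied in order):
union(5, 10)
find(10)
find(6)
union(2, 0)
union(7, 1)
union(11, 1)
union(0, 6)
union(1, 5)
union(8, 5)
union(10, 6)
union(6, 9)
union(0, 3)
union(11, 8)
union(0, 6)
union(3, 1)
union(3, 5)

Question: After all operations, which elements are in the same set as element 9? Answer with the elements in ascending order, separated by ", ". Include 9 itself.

Step 1: union(5, 10) -> merged; set of 5 now {5, 10}
Step 2: find(10) -> no change; set of 10 is {5, 10}
Step 3: find(6) -> no change; set of 6 is {6}
Step 4: union(2, 0) -> merged; set of 2 now {0, 2}
Step 5: union(7, 1) -> merged; set of 7 now {1, 7}
Step 6: union(11, 1) -> merged; set of 11 now {1, 7, 11}
Step 7: union(0, 6) -> merged; set of 0 now {0, 2, 6}
Step 8: union(1, 5) -> merged; set of 1 now {1, 5, 7, 10, 11}
Step 9: union(8, 5) -> merged; set of 8 now {1, 5, 7, 8, 10, 11}
Step 10: union(10, 6) -> merged; set of 10 now {0, 1, 2, 5, 6, 7, 8, 10, 11}
Step 11: union(6, 9) -> merged; set of 6 now {0, 1, 2, 5, 6, 7, 8, 9, 10, 11}
Step 12: union(0, 3) -> merged; set of 0 now {0, 1, 2, 3, 5, 6, 7, 8, 9, 10, 11}
Step 13: union(11, 8) -> already same set; set of 11 now {0, 1, 2, 3, 5, 6, 7, 8, 9, 10, 11}
Step 14: union(0, 6) -> already same set; set of 0 now {0, 1, 2, 3, 5, 6, 7, 8, 9, 10, 11}
Step 15: union(3, 1) -> already same set; set of 3 now {0, 1, 2, 3, 5, 6, 7, 8, 9, 10, 11}
Step 16: union(3, 5) -> already same set; set of 3 now {0, 1, 2, 3, 5, 6, 7, 8, 9, 10, 11}
Component of 9: {0, 1, 2, 3, 5, 6, 7, 8, 9, 10, 11}

Answer: 0, 1, 2, 3, 5, 6, 7, 8, 9, 10, 11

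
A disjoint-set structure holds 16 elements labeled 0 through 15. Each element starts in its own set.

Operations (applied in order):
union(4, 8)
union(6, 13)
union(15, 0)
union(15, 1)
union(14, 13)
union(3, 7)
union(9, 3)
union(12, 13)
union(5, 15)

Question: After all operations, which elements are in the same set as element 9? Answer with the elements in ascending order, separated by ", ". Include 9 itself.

Step 1: union(4, 8) -> merged; set of 4 now {4, 8}
Step 2: union(6, 13) -> merged; set of 6 now {6, 13}
Step 3: union(15, 0) -> merged; set of 15 now {0, 15}
Step 4: union(15, 1) -> merged; set of 15 now {0, 1, 15}
Step 5: union(14, 13) -> merged; set of 14 now {6, 13, 14}
Step 6: union(3, 7) -> merged; set of 3 now {3, 7}
Step 7: union(9, 3) -> merged; set of 9 now {3, 7, 9}
Step 8: union(12, 13) -> merged; set of 12 now {6, 12, 13, 14}
Step 9: union(5, 15) -> merged; set of 5 now {0, 1, 5, 15}
Component of 9: {3, 7, 9}

Answer: 3, 7, 9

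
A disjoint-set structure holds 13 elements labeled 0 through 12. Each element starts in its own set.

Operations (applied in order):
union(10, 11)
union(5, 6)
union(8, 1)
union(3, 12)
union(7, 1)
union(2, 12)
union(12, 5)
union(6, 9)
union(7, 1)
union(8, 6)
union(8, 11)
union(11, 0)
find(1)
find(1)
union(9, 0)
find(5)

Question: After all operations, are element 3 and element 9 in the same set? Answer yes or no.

Step 1: union(10, 11) -> merged; set of 10 now {10, 11}
Step 2: union(5, 6) -> merged; set of 5 now {5, 6}
Step 3: union(8, 1) -> merged; set of 8 now {1, 8}
Step 4: union(3, 12) -> merged; set of 3 now {3, 12}
Step 5: union(7, 1) -> merged; set of 7 now {1, 7, 8}
Step 6: union(2, 12) -> merged; set of 2 now {2, 3, 12}
Step 7: union(12, 5) -> merged; set of 12 now {2, 3, 5, 6, 12}
Step 8: union(6, 9) -> merged; set of 6 now {2, 3, 5, 6, 9, 12}
Step 9: union(7, 1) -> already same set; set of 7 now {1, 7, 8}
Step 10: union(8, 6) -> merged; set of 8 now {1, 2, 3, 5, 6, 7, 8, 9, 12}
Step 11: union(8, 11) -> merged; set of 8 now {1, 2, 3, 5, 6, 7, 8, 9, 10, 11, 12}
Step 12: union(11, 0) -> merged; set of 11 now {0, 1, 2, 3, 5, 6, 7, 8, 9, 10, 11, 12}
Step 13: find(1) -> no change; set of 1 is {0, 1, 2, 3, 5, 6, 7, 8, 9, 10, 11, 12}
Step 14: find(1) -> no change; set of 1 is {0, 1, 2, 3, 5, 6, 7, 8, 9, 10, 11, 12}
Step 15: union(9, 0) -> already same set; set of 9 now {0, 1, 2, 3, 5, 6, 7, 8, 9, 10, 11, 12}
Step 16: find(5) -> no change; set of 5 is {0, 1, 2, 3, 5, 6, 7, 8, 9, 10, 11, 12}
Set of 3: {0, 1, 2, 3, 5, 6, 7, 8, 9, 10, 11, 12}; 9 is a member.

Answer: yes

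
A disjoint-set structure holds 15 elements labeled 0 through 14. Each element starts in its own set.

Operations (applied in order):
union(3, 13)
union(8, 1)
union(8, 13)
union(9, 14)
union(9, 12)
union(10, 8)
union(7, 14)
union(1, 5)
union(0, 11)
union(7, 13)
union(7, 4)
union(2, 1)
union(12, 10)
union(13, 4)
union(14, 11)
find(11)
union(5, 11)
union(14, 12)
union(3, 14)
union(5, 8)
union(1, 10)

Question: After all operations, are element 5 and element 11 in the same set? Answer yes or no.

Answer: yes

Derivation:
Step 1: union(3, 13) -> merged; set of 3 now {3, 13}
Step 2: union(8, 1) -> merged; set of 8 now {1, 8}
Step 3: union(8, 13) -> merged; set of 8 now {1, 3, 8, 13}
Step 4: union(9, 14) -> merged; set of 9 now {9, 14}
Step 5: union(9, 12) -> merged; set of 9 now {9, 12, 14}
Step 6: union(10, 8) -> merged; set of 10 now {1, 3, 8, 10, 13}
Step 7: union(7, 14) -> merged; set of 7 now {7, 9, 12, 14}
Step 8: union(1, 5) -> merged; set of 1 now {1, 3, 5, 8, 10, 13}
Step 9: union(0, 11) -> merged; set of 0 now {0, 11}
Step 10: union(7, 13) -> merged; set of 7 now {1, 3, 5, 7, 8, 9, 10, 12, 13, 14}
Step 11: union(7, 4) -> merged; set of 7 now {1, 3, 4, 5, 7, 8, 9, 10, 12, 13, 14}
Step 12: union(2, 1) -> merged; set of 2 now {1, 2, 3, 4, 5, 7, 8, 9, 10, 12, 13, 14}
Step 13: union(12, 10) -> already same set; set of 12 now {1, 2, 3, 4, 5, 7, 8, 9, 10, 12, 13, 14}
Step 14: union(13, 4) -> already same set; set of 13 now {1, 2, 3, 4, 5, 7, 8, 9, 10, 12, 13, 14}
Step 15: union(14, 11) -> merged; set of 14 now {0, 1, 2, 3, 4, 5, 7, 8, 9, 10, 11, 12, 13, 14}
Step 16: find(11) -> no change; set of 11 is {0, 1, 2, 3, 4, 5, 7, 8, 9, 10, 11, 12, 13, 14}
Step 17: union(5, 11) -> already same set; set of 5 now {0, 1, 2, 3, 4, 5, 7, 8, 9, 10, 11, 12, 13, 14}
Step 18: union(14, 12) -> already same set; set of 14 now {0, 1, 2, 3, 4, 5, 7, 8, 9, 10, 11, 12, 13, 14}
Step 19: union(3, 14) -> already same set; set of 3 now {0, 1, 2, 3, 4, 5, 7, 8, 9, 10, 11, 12, 13, 14}
Step 20: union(5, 8) -> already same set; set of 5 now {0, 1, 2, 3, 4, 5, 7, 8, 9, 10, 11, 12, 13, 14}
Step 21: union(1, 10) -> already same set; set of 1 now {0, 1, 2, 3, 4, 5, 7, 8, 9, 10, 11, 12, 13, 14}
Set of 5: {0, 1, 2, 3, 4, 5, 7, 8, 9, 10, 11, 12, 13, 14}; 11 is a member.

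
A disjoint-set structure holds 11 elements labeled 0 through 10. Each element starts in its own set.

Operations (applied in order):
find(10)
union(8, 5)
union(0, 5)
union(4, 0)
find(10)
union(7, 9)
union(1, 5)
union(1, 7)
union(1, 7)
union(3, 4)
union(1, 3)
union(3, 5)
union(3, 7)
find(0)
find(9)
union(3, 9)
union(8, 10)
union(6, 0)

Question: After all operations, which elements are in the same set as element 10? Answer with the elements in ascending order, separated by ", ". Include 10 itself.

Answer: 0, 1, 3, 4, 5, 6, 7, 8, 9, 10

Derivation:
Step 1: find(10) -> no change; set of 10 is {10}
Step 2: union(8, 5) -> merged; set of 8 now {5, 8}
Step 3: union(0, 5) -> merged; set of 0 now {0, 5, 8}
Step 4: union(4, 0) -> merged; set of 4 now {0, 4, 5, 8}
Step 5: find(10) -> no change; set of 10 is {10}
Step 6: union(7, 9) -> merged; set of 7 now {7, 9}
Step 7: union(1, 5) -> merged; set of 1 now {0, 1, 4, 5, 8}
Step 8: union(1, 7) -> merged; set of 1 now {0, 1, 4, 5, 7, 8, 9}
Step 9: union(1, 7) -> already same set; set of 1 now {0, 1, 4, 5, 7, 8, 9}
Step 10: union(3, 4) -> merged; set of 3 now {0, 1, 3, 4, 5, 7, 8, 9}
Step 11: union(1, 3) -> already same set; set of 1 now {0, 1, 3, 4, 5, 7, 8, 9}
Step 12: union(3, 5) -> already same set; set of 3 now {0, 1, 3, 4, 5, 7, 8, 9}
Step 13: union(3, 7) -> already same set; set of 3 now {0, 1, 3, 4, 5, 7, 8, 9}
Step 14: find(0) -> no change; set of 0 is {0, 1, 3, 4, 5, 7, 8, 9}
Step 15: find(9) -> no change; set of 9 is {0, 1, 3, 4, 5, 7, 8, 9}
Step 16: union(3, 9) -> already same set; set of 3 now {0, 1, 3, 4, 5, 7, 8, 9}
Step 17: union(8, 10) -> merged; set of 8 now {0, 1, 3, 4, 5, 7, 8, 9, 10}
Step 18: union(6, 0) -> merged; set of 6 now {0, 1, 3, 4, 5, 6, 7, 8, 9, 10}
Component of 10: {0, 1, 3, 4, 5, 6, 7, 8, 9, 10}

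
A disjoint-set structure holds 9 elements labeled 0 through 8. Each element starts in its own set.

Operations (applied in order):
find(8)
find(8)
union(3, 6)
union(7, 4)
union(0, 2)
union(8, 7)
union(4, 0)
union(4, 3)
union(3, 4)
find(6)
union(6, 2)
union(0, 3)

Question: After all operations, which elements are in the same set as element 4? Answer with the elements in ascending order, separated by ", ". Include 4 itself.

Answer: 0, 2, 3, 4, 6, 7, 8

Derivation:
Step 1: find(8) -> no change; set of 8 is {8}
Step 2: find(8) -> no change; set of 8 is {8}
Step 3: union(3, 6) -> merged; set of 3 now {3, 6}
Step 4: union(7, 4) -> merged; set of 7 now {4, 7}
Step 5: union(0, 2) -> merged; set of 0 now {0, 2}
Step 6: union(8, 7) -> merged; set of 8 now {4, 7, 8}
Step 7: union(4, 0) -> merged; set of 4 now {0, 2, 4, 7, 8}
Step 8: union(4, 3) -> merged; set of 4 now {0, 2, 3, 4, 6, 7, 8}
Step 9: union(3, 4) -> already same set; set of 3 now {0, 2, 3, 4, 6, 7, 8}
Step 10: find(6) -> no change; set of 6 is {0, 2, 3, 4, 6, 7, 8}
Step 11: union(6, 2) -> already same set; set of 6 now {0, 2, 3, 4, 6, 7, 8}
Step 12: union(0, 3) -> already same set; set of 0 now {0, 2, 3, 4, 6, 7, 8}
Component of 4: {0, 2, 3, 4, 6, 7, 8}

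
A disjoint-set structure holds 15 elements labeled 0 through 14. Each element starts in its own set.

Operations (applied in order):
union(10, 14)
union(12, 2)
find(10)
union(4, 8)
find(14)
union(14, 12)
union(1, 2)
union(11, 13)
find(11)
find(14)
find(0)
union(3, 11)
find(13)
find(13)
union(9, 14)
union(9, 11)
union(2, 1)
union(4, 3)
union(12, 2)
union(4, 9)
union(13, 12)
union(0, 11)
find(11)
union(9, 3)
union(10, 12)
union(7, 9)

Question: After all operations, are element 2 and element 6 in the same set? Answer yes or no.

Answer: no

Derivation:
Step 1: union(10, 14) -> merged; set of 10 now {10, 14}
Step 2: union(12, 2) -> merged; set of 12 now {2, 12}
Step 3: find(10) -> no change; set of 10 is {10, 14}
Step 4: union(4, 8) -> merged; set of 4 now {4, 8}
Step 5: find(14) -> no change; set of 14 is {10, 14}
Step 6: union(14, 12) -> merged; set of 14 now {2, 10, 12, 14}
Step 7: union(1, 2) -> merged; set of 1 now {1, 2, 10, 12, 14}
Step 8: union(11, 13) -> merged; set of 11 now {11, 13}
Step 9: find(11) -> no change; set of 11 is {11, 13}
Step 10: find(14) -> no change; set of 14 is {1, 2, 10, 12, 14}
Step 11: find(0) -> no change; set of 0 is {0}
Step 12: union(3, 11) -> merged; set of 3 now {3, 11, 13}
Step 13: find(13) -> no change; set of 13 is {3, 11, 13}
Step 14: find(13) -> no change; set of 13 is {3, 11, 13}
Step 15: union(9, 14) -> merged; set of 9 now {1, 2, 9, 10, 12, 14}
Step 16: union(9, 11) -> merged; set of 9 now {1, 2, 3, 9, 10, 11, 12, 13, 14}
Step 17: union(2, 1) -> already same set; set of 2 now {1, 2, 3, 9, 10, 11, 12, 13, 14}
Step 18: union(4, 3) -> merged; set of 4 now {1, 2, 3, 4, 8, 9, 10, 11, 12, 13, 14}
Step 19: union(12, 2) -> already same set; set of 12 now {1, 2, 3, 4, 8, 9, 10, 11, 12, 13, 14}
Step 20: union(4, 9) -> already same set; set of 4 now {1, 2, 3, 4, 8, 9, 10, 11, 12, 13, 14}
Step 21: union(13, 12) -> already same set; set of 13 now {1, 2, 3, 4, 8, 9, 10, 11, 12, 13, 14}
Step 22: union(0, 11) -> merged; set of 0 now {0, 1, 2, 3, 4, 8, 9, 10, 11, 12, 13, 14}
Step 23: find(11) -> no change; set of 11 is {0, 1, 2, 3, 4, 8, 9, 10, 11, 12, 13, 14}
Step 24: union(9, 3) -> already same set; set of 9 now {0, 1, 2, 3, 4, 8, 9, 10, 11, 12, 13, 14}
Step 25: union(10, 12) -> already same set; set of 10 now {0, 1, 2, 3, 4, 8, 9, 10, 11, 12, 13, 14}
Step 26: union(7, 9) -> merged; set of 7 now {0, 1, 2, 3, 4, 7, 8, 9, 10, 11, 12, 13, 14}
Set of 2: {0, 1, 2, 3, 4, 7, 8, 9, 10, 11, 12, 13, 14}; 6 is not a member.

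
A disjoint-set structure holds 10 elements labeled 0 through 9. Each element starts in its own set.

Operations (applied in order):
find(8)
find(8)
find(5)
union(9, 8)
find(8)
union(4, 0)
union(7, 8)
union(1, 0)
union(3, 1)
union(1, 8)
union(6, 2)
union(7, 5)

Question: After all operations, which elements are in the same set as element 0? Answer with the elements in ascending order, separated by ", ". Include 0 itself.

Answer: 0, 1, 3, 4, 5, 7, 8, 9

Derivation:
Step 1: find(8) -> no change; set of 8 is {8}
Step 2: find(8) -> no change; set of 8 is {8}
Step 3: find(5) -> no change; set of 5 is {5}
Step 4: union(9, 8) -> merged; set of 9 now {8, 9}
Step 5: find(8) -> no change; set of 8 is {8, 9}
Step 6: union(4, 0) -> merged; set of 4 now {0, 4}
Step 7: union(7, 8) -> merged; set of 7 now {7, 8, 9}
Step 8: union(1, 0) -> merged; set of 1 now {0, 1, 4}
Step 9: union(3, 1) -> merged; set of 3 now {0, 1, 3, 4}
Step 10: union(1, 8) -> merged; set of 1 now {0, 1, 3, 4, 7, 8, 9}
Step 11: union(6, 2) -> merged; set of 6 now {2, 6}
Step 12: union(7, 5) -> merged; set of 7 now {0, 1, 3, 4, 5, 7, 8, 9}
Component of 0: {0, 1, 3, 4, 5, 7, 8, 9}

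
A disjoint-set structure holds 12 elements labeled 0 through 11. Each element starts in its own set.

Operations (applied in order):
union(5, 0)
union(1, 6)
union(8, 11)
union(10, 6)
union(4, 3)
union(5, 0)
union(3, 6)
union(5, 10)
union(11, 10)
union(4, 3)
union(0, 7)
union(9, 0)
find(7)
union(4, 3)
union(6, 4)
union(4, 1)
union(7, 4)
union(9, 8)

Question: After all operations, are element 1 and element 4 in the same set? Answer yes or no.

Answer: yes

Derivation:
Step 1: union(5, 0) -> merged; set of 5 now {0, 5}
Step 2: union(1, 6) -> merged; set of 1 now {1, 6}
Step 3: union(8, 11) -> merged; set of 8 now {8, 11}
Step 4: union(10, 6) -> merged; set of 10 now {1, 6, 10}
Step 5: union(4, 3) -> merged; set of 4 now {3, 4}
Step 6: union(5, 0) -> already same set; set of 5 now {0, 5}
Step 7: union(3, 6) -> merged; set of 3 now {1, 3, 4, 6, 10}
Step 8: union(5, 10) -> merged; set of 5 now {0, 1, 3, 4, 5, 6, 10}
Step 9: union(11, 10) -> merged; set of 11 now {0, 1, 3, 4, 5, 6, 8, 10, 11}
Step 10: union(4, 3) -> already same set; set of 4 now {0, 1, 3, 4, 5, 6, 8, 10, 11}
Step 11: union(0, 7) -> merged; set of 0 now {0, 1, 3, 4, 5, 6, 7, 8, 10, 11}
Step 12: union(9, 0) -> merged; set of 9 now {0, 1, 3, 4, 5, 6, 7, 8, 9, 10, 11}
Step 13: find(7) -> no change; set of 7 is {0, 1, 3, 4, 5, 6, 7, 8, 9, 10, 11}
Step 14: union(4, 3) -> already same set; set of 4 now {0, 1, 3, 4, 5, 6, 7, 8, 9, 10, 11}
Step 15: union(6, 4) -> already same set; set of 6 now {0, 1, 3, 4, 5, 6, 7, 8, 9, 10, 11}
Step 16: union(4, 1) -> already same set; set of 4 now {0, 1, 3, 4, 5, 6, 7, 8, 9, 10, 11}
Step 17: union(7, 4) -> already same set; set of 7 now {0, 1, 3, 4, 5, 6, 7, 8, 9, 10, 11}
Step 18: union(9, 8) -> already same set; set of 9 now {0, 1, 3, 4, 5, 6, 7, 8, 9, 10, 11}
Set of 1: {0, 1, 3, 4, 5, 6, 7, 8, 9, 10, 11}; 4 is a member.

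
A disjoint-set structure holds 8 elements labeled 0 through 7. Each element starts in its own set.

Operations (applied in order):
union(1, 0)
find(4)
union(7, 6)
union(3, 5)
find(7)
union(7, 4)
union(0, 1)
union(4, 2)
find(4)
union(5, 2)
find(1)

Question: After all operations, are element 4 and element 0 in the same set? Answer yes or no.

Answer: no

Derivation:
Step 1: union(1, 0) -> merged; set of 1 now {0, 1}
Step 2: find(4) -> no change; set of 4 is {4}
Step 3: union(7, 6) -> merged; set of 7 now {6, 7}
Step 4: union(3, 5) -> merged; set of 3 now {3, 5}
Step 5: find(7) -> no change; set of 7 is {6, 7}
Step 6: union(7, 4) -> merged; set of 7 now {4, 6, 7}
Step 7: union(0, 1) -> already same set; set of 0 now {0, 1}
Step 8: union(4, 2) -> merged; set of 4 now {2, 4, 6, 7}
Step 9: find(4) -> no change; set of 4 is {2, 4, 6, 7}
Step 10: union(5, 2) -> merged; set of 5 now {2, 3, 4, 5, 6, 7}
Step 11: find(1) -> no change; set of 1 is {0, 1}
Set of 4: {2, 3, 4, 5, 6, 7}; 0 is not a member.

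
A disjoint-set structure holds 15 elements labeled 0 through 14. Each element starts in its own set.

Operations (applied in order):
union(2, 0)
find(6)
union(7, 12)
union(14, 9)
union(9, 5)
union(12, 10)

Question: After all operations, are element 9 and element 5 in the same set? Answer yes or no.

Answer: yes

Derivation:
Step 1: union(2, 0) -> merged; set of 2 now {0, 2}
Step 2: find(6) -> no change; set of 6 is {6}
Step 3: union(7, 12) -> merged; set of 7 now {7, 12}
Step 4: union(14, 9) -> merged; set of 14 now {9, 14}
Step 5: union(9, 5) -> merged; set of 9 now {5, 9, 14}
Step 6: union(12, 10) -> merged; set of 12 now {7, 10, 12}
Set of 9: {5, 9, 14}; 5 is a member.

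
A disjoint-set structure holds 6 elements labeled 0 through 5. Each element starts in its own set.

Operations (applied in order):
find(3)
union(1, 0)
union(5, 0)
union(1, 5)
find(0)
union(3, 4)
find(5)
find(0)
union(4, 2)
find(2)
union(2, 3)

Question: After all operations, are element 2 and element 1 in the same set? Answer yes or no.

Answer: no

Derivation:
Step 1: find(3) -> no change; set of 3 is {3}
Step 2: union(1, 0) -> merged; set of 1 now {0, 1}
Step 3: union(5, 0) -> merged; set of 5 now {0, 1, 5}
Step 4: union(1, 5) -> already same set; set of 1 now {0, 1, 5}
Step 5: find(0) -> no change; set of 0 is {0, 1, 5}
Step 6: union(3, 4) -> merged; set of 3 now {3, 4}
Step 7: find(5) -> no change; set of 5 is {0, 1, 5}
Step 8: find(0) -> no change; set of 0 is {0, 1, 5}
Step 9: union(4, 2) -> merged; set of 4 now {2, 3, 4}
Step 10: find(2) -> no change; set of 2 is {2, 3, 4}
Step 11: union(2, 3) -> already same set; set of 2 now {2, 3, 4}
Set of 2: {2, 3, 4}; 1 is not a member.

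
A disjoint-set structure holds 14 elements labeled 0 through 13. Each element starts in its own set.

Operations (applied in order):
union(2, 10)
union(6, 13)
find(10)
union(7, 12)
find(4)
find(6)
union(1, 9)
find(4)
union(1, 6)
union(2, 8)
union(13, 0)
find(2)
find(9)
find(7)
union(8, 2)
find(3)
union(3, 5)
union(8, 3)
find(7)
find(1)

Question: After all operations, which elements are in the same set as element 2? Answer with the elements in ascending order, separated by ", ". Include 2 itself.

Answer: 2, 3, 5, 8, 10

Derivation:
Step 1: union(2, 10) -> merged; set of 2 now {2, 10}
Step 2: union(6, 13) -> merged; set of 6 now {6, 13}
Step 3: find(10) -> no change; set of 10 is {2, 10}
Step 4: union(7, 12) -> merged; set of 7 now {7, 12}
Step 5: find(4) -> no change; set of 4 is {4}
Step 6: find(6) -> no change; set of 6 is {6, 13}
Step 7: union(1, 9) -> merged; set of 1 now {1, 9}
Step 8: find(4) -> no change; set of 4 is {4}
Step 9: union(1, 6) -> merged; set of 1 now {1, 6, 9, 13}
Step 10: union(2, 8) -> merged; set of 2 now {2, 8, 10}
Step 11: union(13, 0) -> merged; set of 13 now {0, 1, 6, 9, 13}
Step 12: find(2) -> no change; set of 2 is {2, 8, 10}
Step 13: find(9) -> no change; set of 9 is {0, 1, 6, 9, 13}
Step 14: find(7) -> no change; set of 7 is {7, 12}
Step 15: union(8, 2) -> already same set; set of 8 now {2, 8, 10}
Step 16: find(3) -> no change; set of 3 is {3}
Step 17: union(3, 5) -> merged; set of 3 now {3, 5}
Step 18: union(8, 3) -> merged; set of 8 now {2, 3, 5, 8, 10}
Step 19: find(7) -> no change; set of 7 is {7, 12}
Step 20: find(1) -> no change; set of 1 is {0, 1, 6, 9, 13}
Component of 2: {2, 3, 5, 8, 10}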